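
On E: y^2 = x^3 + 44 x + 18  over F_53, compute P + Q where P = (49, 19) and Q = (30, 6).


P != Q, so use the chord formula.
s = (y2 - y1) / (x2 - x1) = (40) / (34) mod 53 = 23
x3 = s^2 - x1 - x2 mod 53 = 23^2 - 49 - 30 = 26
y3 = s (x1 - x3) - y1 mod 53 = 23 * (49 - 26) - 19 = 33

P + Q = (26, 33)


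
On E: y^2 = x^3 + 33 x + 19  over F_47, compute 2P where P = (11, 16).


Doubling: s = (3 x1^2 + a) / (2 y1)
s = (3*11^2 + 33) / (2*16) mod 47 = 30
x3 = s^2 - 2 x1 mod 47 = 30^2 - 2*11 = 32
y3 = s (x1 - x3) - y1 mod 47 = 30 * (11 - 32) - 16 = 12

2P = (32, 12)


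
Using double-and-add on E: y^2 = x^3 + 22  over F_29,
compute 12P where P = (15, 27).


k = 12 = 1100_2 (binary, LSB first: 0011)
Double-and-add from P = (15, 27):
  bit 0 = 0: acc unchanged = O
  bit 1 = 0: acc unchanged = O
  bit 2 = 1: acc = O + (10, 23) = (10, 23)
  bit 3 = 1: acc = (10, 23) + (25, 4) = (17, 11)

12P = (17, 11)


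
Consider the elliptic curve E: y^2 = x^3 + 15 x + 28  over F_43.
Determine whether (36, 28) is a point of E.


Check whether y^2 = x^3 + 15 x + 28 (mod 43) for (x, y) = (36, 28).
LHS: y^2 = 28^2 mod 43 = 10
RHS: x^3 + 15 x + 28 = 36^3 + 15*36 + 28 mod 43 = 10
LHS = RHS

Yes, on the curve


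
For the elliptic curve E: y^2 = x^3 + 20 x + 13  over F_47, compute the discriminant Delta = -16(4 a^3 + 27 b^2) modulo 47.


4 a^3 + 27 b^2 = 4*20^3 + 27*13^2 = 32000 + 4563 = 36563
Delta = -16 * (36563) = -585008
Delta mod 47 = 1

Delta = 1 (mod 47)


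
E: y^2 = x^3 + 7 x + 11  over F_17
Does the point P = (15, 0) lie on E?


Check whether y^2 = x^3 + 7 x + 11 (mod 17) for (x, y) = (15, 0).
LHS: y^2 = 0^2 mod 17 = 0
RHS: x^3 + 7 x + 11 = 15^3 + 7*15 + 11 mod 17 = 6
LHS != RHS

No, not on the curve


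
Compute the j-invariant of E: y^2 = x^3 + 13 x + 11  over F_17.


Delta = -16(4 a^3 + 27 b^2) mod 17 = 2
-1728 * (4 a)^3 = -1728 * (4*13)^3 mod 17 = 6
j = 6 * 2^(-1) mod 17 = 3

j = 3 (mod 17)


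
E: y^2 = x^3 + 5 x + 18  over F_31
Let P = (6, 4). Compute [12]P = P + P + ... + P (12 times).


k = 12 = 1100_2 (binary, LSB first: 0011)
Double-and-add from P = (6, 4):
  bit 0 = 0: acc unchanged = O
  bit 1 = 0: acc unchanged = O
  bit 2 = 1: acc = O + (12, 16) = (12, 16)
  bit 3 = 1: acc = (12, 16) + (16, 3) = (0, 7)

12P = (0, 7)


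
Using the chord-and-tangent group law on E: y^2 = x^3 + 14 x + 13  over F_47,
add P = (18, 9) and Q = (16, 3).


P != Q, so use the chord formula.
s = (y2 - y1) / (x2 - x1) = (41) / (45) mod 47 = 3
x3 = s^2 - x1 - x2 mod 47 = 3^2 - 18 - 16 = 22
y3 = s (x1 - x3) - y1 mod 47 = 3 * (18 - 22) - 9 = 26

P + Q = (22, 26)


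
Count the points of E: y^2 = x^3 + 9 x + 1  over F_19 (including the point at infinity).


For each x in F_19, count y with y^2 = x^3 + 9 x + 1 mod 19:
  x = 0: RHS = 1, y in [1, 18]  -> 2 point(s)
  x = 1: RHS = 11, y in [7, 12]  -> 2 point(s)
  x = 3: RHS = 17, y in [6, 13]  -> 2 point(s)
  x = 4: RHS = 6, y in [5, 14]  -> 2 point(s)
  x = 5: RHS = 0, y in [0]  -> 1 point(s)
  x = 6: RHS = 5, y in [9, 10]  -> 2 point(s)
  x = 11: RHS = 6, y in [5, 14]  -> 2 point(s)
  x = 13: RHS = 16, y in [4, 15]  -> 2 point(s)
  x = 16: RHS = 4, y in [2, 17]  -> 2 point(s)
Affine points: 17. Add the point at infinity: total = 18.

#E(F_19) = 18


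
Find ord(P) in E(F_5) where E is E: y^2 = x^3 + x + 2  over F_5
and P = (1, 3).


Compute successive multiples of P until we hit O:
  1P = (1, 3)
  2P = (4, 0)
  3P = (1, 2)
  4P = O

ord(P) = 4


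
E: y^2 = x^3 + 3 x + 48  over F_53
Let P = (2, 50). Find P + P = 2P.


Doubling: s = (3 x1^2 + a) / (2 y1)
s = (3*2^2 + 3) / (2*50) mod 53 = 24
x3 = s^2 - 2 x1 mod 53 = 24^2 - 2*2 = 42
y3 = s (x1 - x3) - y1 mod 53 = 24 * (2 - 42) - 50 = 50

2P = (42, 50)


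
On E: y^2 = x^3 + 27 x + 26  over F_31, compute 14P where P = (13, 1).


k = 14 = 1110_2 (binary, LSB first: 0111)
Double-and-add from P = (13, 1):
  bit 0 = 0: acc unchanged = O
  bit 1 = 1: acc = O + (25, 19) = (25, 19)
  bit 2 = 1: acc = (25, 19) + (17, 29) = (8, 14)
  bit 3 = 1: acc = (8, 14) + (16, 11) = (27, 28)

14P = (27, 28)


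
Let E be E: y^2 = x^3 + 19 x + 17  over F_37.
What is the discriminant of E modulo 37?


4 a^3 + 27 b^2 = 4*19^3 + 27*17^2 = 27436 + 7803 = 35239
Delta = -16 * (35239) = -563824
Delta mod 37 = 19

Delta = 19 (mod 37)


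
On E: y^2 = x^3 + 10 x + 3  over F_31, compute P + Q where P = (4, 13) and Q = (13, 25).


P != Q, so use the chord formula.
s = (y2 - y1) / (x2 - x1) = (12) / (9) mod 31 = 22
x3 = s^2 - x1 - x2 mod 31 = 22^2 - 4 - 13 = 2
y3 = s (x1 - x3) - y1 mod 31 = 22 * (4 - 2) - 13 = 0

P + Q = (2, 0)


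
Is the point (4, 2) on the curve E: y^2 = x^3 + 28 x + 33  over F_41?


Check whether y^2 = x^3 + 28 x + 33 (mod 41) for (x, y) = (4, 2).
LHS: y^2 = 2^2 mod 41 = 4
RHS: x^3 + 28 x + 33 = 4^3 + 28*4 + 33 mod 41 = 4
LHS = RHS

Yes, on the curve


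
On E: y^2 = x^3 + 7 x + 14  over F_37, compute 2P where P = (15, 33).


Doubling: s = (3 x1^2 + a) / (2 y1)
s = (3*15^2 + 7) / (2*33) mod 37 = 35
x3 = s^2 - 2 x1 mod 37 = 35^2 - 2*15 = 11
y3 = s (x1 - x3) - y1 mod 37 = 35 * (15 - 11) - 33 = 33

2P = (11, 33)


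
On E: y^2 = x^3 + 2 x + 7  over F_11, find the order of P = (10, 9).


Compute successive multiples of P until we hit O:
  1P = (10, 9)
  2P = (7, 1)
  3P = (6, 9)
  4P = (6, 2)
  5P = (7, 10)
  6P = (10, 2)
  7P = O

ord(P) = 7


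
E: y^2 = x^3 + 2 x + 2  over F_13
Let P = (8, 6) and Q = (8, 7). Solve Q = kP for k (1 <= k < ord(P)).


Enumerate multiples of P until we hit Q = (8, 7):
  1P = (8, 6)
  2P = (11, 4)
  3P = (6, 10)
  4P = (3, 10)
  5P = (12, 5)
  6P = (2, 12)
  7P = (4, 3)
  8P = (4, 10)
  9P = (2, 1)
  10P = (12, 8)
  11P = (3, 3)
  12P = (6, 3)
  13P = (11, 9)
  14P = (8, 7)
Match found at i = 14.

k = 14


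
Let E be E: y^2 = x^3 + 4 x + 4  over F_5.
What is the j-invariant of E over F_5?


Delta = -16(4 a^3 + 27 b^2) mod 5 = 2
-1728 * (4 a)^3 = -1728 * (4*4)^3 mod 5 = 2
j = 2 * 2^(-1) mod 5 = 1

j = 1 (mod 5)


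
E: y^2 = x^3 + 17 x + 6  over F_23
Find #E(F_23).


For each x in F_23, count y with y^2 = x^3 + 17 x + 6 mod 23:
  x = 0: RHS = 6, y in [11, 12]  -> 2 point(s)
  x = 1: RHS = 1, y in [1, 22]  -> 2 point(s)
  x = 2: RHS = 2, y in [5, 18]  -> 2 point(s)
  x = 4: RHS = 0, y in [0]  -> 1 point(s)
  x = 5: RHS = 9, y in [3, 20]  -> 2 point(s)
  x = 6: RHS = 2, y in [5, 18]  -> 2 point(s)
  x = 7: RHS = 8, y in [10, 13]  -> 2 point(s)
  x = 10: RHS = 3, y in [7, 16]  -> 2 point(s)
  x = 11: RHS = 6, y in [11, 12]  -> 2 point(s)
  x = 12: RHS = 6, y in [11, 12]  -> 2 point(s)
  x = 13: RHS = 9, y in [3, 20]  -> 2 point(s)
  x = 15: RHS = 2, y in [5, 18]  -> 2 point(s)
  x = 16: RHS = 4, y in [2, 21]  -> 2 point(s)
  x = 18: RHS = 3, y in [7, 16]  -> 2 point(s)
  x = 19: RHS = 12, y in [9, 14]  -> 2 point(s)
Affine points: 29. Add the point at infinity: total = 30.

#E(F_23) = 30


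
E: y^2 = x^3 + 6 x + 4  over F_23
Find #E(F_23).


For each x in F_23, count y with y^2 = x^3 + 6 x + 4 mod 23:
  x = 0: RHS = 4, y in [2, 21]  -> 2 point(s)
  x = 2: RHS = 1, y in [1, 22]  -> 2 point(s)
  x = 3: RHS = 3, y in [7, 16]  -> 2 point(s)
  x = 4: RHS = 0, y in [0]  -> 1 point(s)
  x = 6: RHS = 3, y in [7, 16]  -> 2 point(s)
  x = 8: RHS = 12, y in [9, 14]  -> 2 point(s)
  x = 10: RHS = 6, y in [11, 12]  -> 2 point(s)
  x = 13: RHS = 2, y in [5, 18]  -> 2 point(s)
  x = 14: RHS = 3, y in [7, 16]  -> 2 point(s)
  x = 19: RHS = 8, y in [10, 13]  -> 2 point(s)
Affine points: 19. Add the point at infinity: total = 20.

#E(F_23) = 20


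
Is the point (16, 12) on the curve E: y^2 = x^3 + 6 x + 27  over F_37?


Check whether y^2 = x^3 + 6 x + 27 (mod 37) for (x, y) = (16, 12).
LHS: y^2 = 12^2 mod 37 = 33
RHS: x^3 + 6 x + 27 = 16^3 + 6*16 + 27 mod 37 = 1
LHS != RHS

No, not on the curve


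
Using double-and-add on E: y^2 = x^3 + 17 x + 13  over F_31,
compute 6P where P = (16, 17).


k = 6 = 110_2 (binary, LSB first: 011)
Double-and-add from P = (16, 17):
  bit 0 = 0: acc unchanged = O
  bit 1 = 1: acc = O + (17, 21) = (17, 21)
  bit 2 = 1: acc = (17, 21) + (15, 27) = (8, 14)

6P = (8, 14)


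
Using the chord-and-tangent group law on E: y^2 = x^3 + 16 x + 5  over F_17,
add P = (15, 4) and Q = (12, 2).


P != Q, so use the chord formula.
s = (y2 - y1) / (x2 - x1) = (15) / (14) mod 17 = 12
x3 = s^2 - x1 - x2 mod 17 = 12^2 - 15 - 12 = 15
y3 = s (x1 - x3) - y1 mod 17 = 12 * (15 - 15) - 4 = 13

P + Q = (15, 13)


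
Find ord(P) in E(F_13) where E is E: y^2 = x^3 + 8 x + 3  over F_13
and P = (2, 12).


Compute successive multiples of P until we hit O:
  1P = (2, 12)
  2P = (5, 5)
  3P = (10, 11)
  4P = (0, 4)
  5P = (1, 5)
  6P = (7, 5)
  7P = (7, 8)
  8P = (1, 8)
  ... (continuing to 13P)
  13P = O

ord(P) = 13


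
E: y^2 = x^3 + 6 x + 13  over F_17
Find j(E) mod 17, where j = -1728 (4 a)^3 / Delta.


Delta = -16(4 a^3 + 27 b^2) mod 17 = 4
-1728 * (4 a)^3 = -1728 * (4*6)^3 mod 17 = 1
j = 1 * 4^(-1) mod 17 = 13

j = 13 (mod 17)


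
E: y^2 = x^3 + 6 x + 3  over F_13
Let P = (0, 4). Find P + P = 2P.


Doubling: s = (3 x1^2 + a) / (2 y1)
s = (3*0^2 + 6) / (2*4) mod 13 = 4
x3 = s^2 - 2 x1 mod 13 = 4^2 - 2*0 = 3
y3 = s (x1 - x3) - y1 mod 13 = 4 * (0 - 3) - 4 = 10

2P = (3, 10)


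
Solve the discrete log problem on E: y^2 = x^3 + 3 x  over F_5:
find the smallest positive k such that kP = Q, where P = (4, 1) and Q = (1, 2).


Enumerate multiples of P until we hit Q = (1, 2):
  1P = (4, 1)
  2P = (1, 3)
  3P = (1, 2)
Match found at i = 3.

k = 3


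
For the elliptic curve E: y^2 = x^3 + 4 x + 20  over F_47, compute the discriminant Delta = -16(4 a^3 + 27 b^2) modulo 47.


4 a^3 + 27 b^2 = 4*4^3 + 27*20^2 = 256 + 10800 = 11056
Delta = -16 * (11056) = -176896
Delta mod 47 = 12

Delta = 12 (mod 47)


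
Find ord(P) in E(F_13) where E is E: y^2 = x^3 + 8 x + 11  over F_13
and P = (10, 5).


Compute successive multiples of P until we hit O:
  1P = (10, 5)
  2P = (2, 10)
  3P = (2, 3)
  4P = (10, 8)
  5P = O

ord(P) = 5


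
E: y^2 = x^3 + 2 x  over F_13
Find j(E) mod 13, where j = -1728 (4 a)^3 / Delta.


Delta = -16(4 a^3 + 27 b^2) mod 13 = 8
-1728 * (4 a)^3 = -1728 * (4*2)^3 mod 13 = 5
j = 5 * 8^(-1) mod 13 = 12

j = 12 (mod 13)


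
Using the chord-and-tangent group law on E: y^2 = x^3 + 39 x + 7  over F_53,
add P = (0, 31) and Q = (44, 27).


P != Q, so use the chord formula.
s = (y2 - y1) / (x2 - x1) = (49) / (44) mod 53 = 24
x3 = s^2 - x1 - x2 mod 53 = 24^2 - 0 - 44 = 2
y3 = s (x1 - x3) - y1 mod 53 = 24 * (0 - 2) - 31 = 27

P + Q = (2, 27)


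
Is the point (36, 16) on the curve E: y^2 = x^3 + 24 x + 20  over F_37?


Check whether y^2 = x^3 + 24 x + 20 (mod 37) for (x, y) = (36, 16).
LHS: y^2 = 16^2 mod 37 = 34
RHS: x^3 + 24 x + 20 = 36^3 + 24*36 + 20 mod 37 = 32
LHS != RHS

No, not on the curve


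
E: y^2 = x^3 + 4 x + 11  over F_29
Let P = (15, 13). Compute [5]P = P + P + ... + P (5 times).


k = 5 = 101_2 (binary, LSB first: 101)
Double-and-add from P = (15, 13):
  bit 0 = 1: acc = O + (15, 13) = (15, 13)
  bit 1 = 0: acc unchanged = (15, 13)
  bit 2 = 1: acc = (15, 13) + (15, 13) = (15, 16)

5P = (15, 16)


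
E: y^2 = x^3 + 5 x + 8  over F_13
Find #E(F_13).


For each x in F_13, count y with y^2 = x^3 + 5 x + 8 mod 13:
  x = 1: RHS = 1, y in [1, 12]  -> 2 point(s)
  x = 2: RHS = 0, y in [0]  -> 1 point(s)
  x = 4: RHS = 1, y in [1, 12]  -> 2 point(s)
  x = 7: RHS = 9, y in [3, 10]  -> 2 point(s)
  x = 8: RHS = 1, y in [1, 12]  -> 2 point(s)
  x = 11: RHS = 3, y in [4, 9]  -> 2 point(s)
Affine points: 11. Add the point at infinity: total = 12.

#E(F_13) = 12


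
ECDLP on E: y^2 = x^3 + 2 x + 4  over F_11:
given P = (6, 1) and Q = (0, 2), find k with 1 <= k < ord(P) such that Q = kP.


Enumerate multiples of P until we hit Q = (0, 2):
  1P = (6, 1)
  2P = (10, 10)
  3P = (9, 6)
  4P = (0, 9)
  5P = (8, 9)
  6P = (2, 4)
  7P = (7, 8)
  8P = (3, 9)
  9P = (3, 2)
  10P = (7, 3)
  11P = (2, 7)
  12P = (8, 2)
  13P = (0, 2)
Match found at i = 13.

k = 13


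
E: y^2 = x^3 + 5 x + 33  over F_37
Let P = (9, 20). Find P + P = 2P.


Doubling: s = (3 x1^2 + a) / (2 y1)
s = (3*9^2 + 5) / (2*20) mod 37 = 21
x3 = s^2 - 2 x1 mod 37 = 21^2 - 2*9 = 16
y3 = s (x1 - x3) - y1 mod 37 = 21 * (9 - 16) - 20 = 18

2P = (16, 18)


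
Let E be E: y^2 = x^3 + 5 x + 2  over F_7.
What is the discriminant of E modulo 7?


4 a^3 + 27 b^2 = 4*5^3 + 27*2^2 = 500 + 108 = 608
Delta = -16 * (608) = -9728
Delta mod 7 = 2

Delta = 2 (mod 7)


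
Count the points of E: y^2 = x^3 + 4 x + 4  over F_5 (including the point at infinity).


For each x in F_5, count y with y^2 = x^3 + 4 x + 4 mod 5:
  x = 0: RHS = 4, y in [2, 3]  -> 2 point(s)
  x = 1: RHS = 4, y in [2, 3]  -> 2 point(s)
  x = 2: RHS = 0, y in [0]  -> 1 point(s)
  x = 4: RHS = 4, y in [2, 3]  -> 2 point(s)
Affine points: 7. Add the point at infinity: total = 8.

#E(F_5) = 8


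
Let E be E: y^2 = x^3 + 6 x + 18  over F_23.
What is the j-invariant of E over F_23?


Delta = -16(4 a^3 + 27 b^2) mod 23 = 9
-1728 * (4 a)^3 = -1728 * (4*6)^3 mod 23 = 20
j = 20 * 9^(-1) mod 23 = 15

j = 15 (mod 23)


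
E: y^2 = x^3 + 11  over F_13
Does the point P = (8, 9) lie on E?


Check whether y^2 = x^3 + 0 x + 11 (mod 13) for (x, y) = (8, 9).
LHS: y^2 = 9^2 mod 13 = 3
RHS: x^3 + 0 x + 11 = 8^3 + 0*8 + 11 mod 13 = 3
LHS = RHS

Yes, on the curve


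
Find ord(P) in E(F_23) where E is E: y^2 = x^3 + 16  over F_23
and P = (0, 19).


Compute successive multiples of P until we hit O:
  1P = (0, 19)
  2P = (0, 4)
  3P = O

ord(P) = 3


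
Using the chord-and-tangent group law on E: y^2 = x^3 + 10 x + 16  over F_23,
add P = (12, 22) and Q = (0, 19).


P != Q, so use the chord formula.
s = (y2 - y1) / (x2 - x1) = (20) / (11) mod 23 = 6
x3 = s^2 - x1 - x2 mod 23 = 6^2 - 12 - 0 = 1
y3 = s (x1 - x3) - y1 mod 23 = 6 * (12 - 1) - 22 = 21

P + Q = (1, 21)


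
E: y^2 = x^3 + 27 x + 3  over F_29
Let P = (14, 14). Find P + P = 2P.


Doubling: s = (3 x1^2 + a) / (2 y1)
s = (3*14^2 + 27) / (2*14) mod 29 = 23
x3 = s^2 - 2 x1 mod 29 = 23^2 - 2*14 = 8
y3 = s (x1 - x3) - y1 mod 29 = 23 * (14 - 8) - 14 = 8

2P = (8, 8)


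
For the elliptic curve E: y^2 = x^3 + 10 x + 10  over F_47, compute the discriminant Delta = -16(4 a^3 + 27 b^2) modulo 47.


4 a^3 + 27 b^2 = 4*10^3 + 27*10^2 = 4000 + 2700 = 6700
Delta = -16 * (6700) = -107200
Delta mod 47 = 7

Delta = 7 (mod 47)


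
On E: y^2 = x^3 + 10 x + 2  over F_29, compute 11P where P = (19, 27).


k = 11 = 1011_2 (binary, LSB first: 1101)
Double-and-add from P = (19, 27):
  bit 0 = 1: acc = O + (19, 27) = (19, 27)
  bit 1 = 1: acc = (19, 27) + (16, 16) = (1, 10)
  bit 2 = 0: acc unchanged = (1, 10)
  bit 3 = 1: acc = (1, 10) + (10, 0) = (11, 14)

11P = (11, 14)


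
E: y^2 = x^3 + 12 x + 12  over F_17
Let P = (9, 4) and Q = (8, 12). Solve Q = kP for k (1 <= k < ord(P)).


Enumerate multiples of P until we hit Q = (8, 12):
  1P = (9, 4)
  2P = (16, 13)
  3P = (11, 8)
  4P = (1, 12)
  5P = (8, 12)
Match found at i = 5.

k = 5


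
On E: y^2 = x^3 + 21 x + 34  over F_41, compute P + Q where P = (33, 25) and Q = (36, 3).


P != Q, so use the chord formula.
s = (y2 - y1) / (x2 - x1) = (19) / (3) mod 41 = 20
x3 = s^2 - x1 - x2 mod 41 = 20^2 - 33 - 36 = 3
y3 = s (x1 - x3) - y1 mod 41 = 20 * (33 - 3) - 25 = 1

P + Q = (3, 1)


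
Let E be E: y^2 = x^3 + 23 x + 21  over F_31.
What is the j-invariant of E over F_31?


Delta = -16(4 a^3 + 27 b^2) mod 31 = 15
-1728 * (4 a)^3 = -1728 * (4*23)^3 mod 31 = 23
j = 23 * 15^(-1) mod 31 = 16

j = 16 (mod 31)


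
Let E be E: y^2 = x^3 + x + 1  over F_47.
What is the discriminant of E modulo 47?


4 a^3 + 27 b^2 = 4*1^3 + 27*1^2 = 4 + 27 = 31
Delta = -16 * (31) = -496
Delta mod 47 = 21

Delta = 21 (mod 47)


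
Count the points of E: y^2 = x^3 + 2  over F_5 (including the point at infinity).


For each x in F_5, count y with y^2 = x^3 + 0 x + 2 mod 5:
  x = 2: RHS = 0, y in [0]  -> 1 point(s)
  x = 3: RHS = 4, y in [2, 3]  -> 2 point(s)
  x = 4: RHS = 1, y in [1, 4]  -> 2 point(s)
Affine points: 5. Add the point at infinity: total = 6.

#E(F_5) = 6


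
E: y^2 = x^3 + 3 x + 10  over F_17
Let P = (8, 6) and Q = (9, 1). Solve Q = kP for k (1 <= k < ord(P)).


Enumerate multiples of P until we hit Q = (9, 1):
  1P = (8, 6)
  2P = (9, 16)
  3P = (15, 9)
  4P = (15, 8)
  5P = (9, 1)
Match found at i = 5.

k = 5


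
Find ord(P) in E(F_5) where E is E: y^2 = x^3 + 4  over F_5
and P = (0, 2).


Compute successive multiples of P until we hit O:
  1P = (0, 2)
  2P = (0, 3)
  3P = O

ord(P) = 3


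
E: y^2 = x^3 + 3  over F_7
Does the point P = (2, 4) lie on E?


Check whether y^2 = x^3 + 0 x + 3 (mod 7) for (x, y) = (2, 4).
LHS: y^2 = 4^2 mod 7 = 2
RHS: x^3 + 0 x + 3 = 2^3 + 0*2 + 3 mod 7 = 4
LHS != RHS

No, not on the curve


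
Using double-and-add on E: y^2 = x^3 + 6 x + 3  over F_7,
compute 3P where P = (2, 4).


k = 3 = 11_2 (binary, LSB first: 11)
Double-and-add from P = (2, 4):
  bit 0 = 1: acc = O + (2, 4) = (2, 4)
  bit 1 = 1: acc = (2, 4) + (5, 5) = (4, 0)

3P = (4, 0)


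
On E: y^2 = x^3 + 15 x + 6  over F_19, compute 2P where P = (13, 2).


Doubling: s = (3 x1^2 + a) / (2 y1)
s = (3*13^2 + 15) / (2*2) mod 19 = 7
x3 = s^2 - 2 x1 mod 19 = 7^2 - 2*13 = 4
y3 = s (x1 - x3) - y1 mod 19 = 7 * (13 - 4) - 2 = 4

2P = (4, 4)


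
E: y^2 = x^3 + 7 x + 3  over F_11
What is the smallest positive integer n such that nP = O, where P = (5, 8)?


Compute successive multiples of P until we hit O:
  1P = (5, 8)
  2P = (2, 6)
  3P = (2, 5)
  4P = (5, 3)
  5P = O

ord(P) = 5


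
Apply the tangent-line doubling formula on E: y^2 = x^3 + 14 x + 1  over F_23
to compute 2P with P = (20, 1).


Doubling: s = (3 x1^2 + a) / (2 y1)
s = (3*20^2 + 14) / (2*1) mod 23 = 9
x3 = s^2 - 2 x1 mod 23 = 9^2 - 2*20 = 18
y3 = s (x1 - x3) - y1 mod 23 = 9 * (20 - 18) - 1 = 17

2P = (18, 17)


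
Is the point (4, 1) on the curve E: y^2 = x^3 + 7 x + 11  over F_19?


Check whether y^2 = x^3 + 7 x + 11 (mod 19) for (x, y) = (4, 1).
LHS: y^2 = 1^2 mod 19 = 1
RHS: x^3 + 7 x + 11 = 4^3 + 7*4 + 11 mod 19 = 8
LHS != RHS

No, not on the curve


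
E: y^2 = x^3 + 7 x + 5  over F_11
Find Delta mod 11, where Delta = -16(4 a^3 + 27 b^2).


4 a^3 + 27 b^2 = 4*7^3 + 27*5^2 = 1372 + 675 = 2047
Delta = -16 * (2047) = -32752
Delta mod 11 = 6

Delta = 6 (mod 11)


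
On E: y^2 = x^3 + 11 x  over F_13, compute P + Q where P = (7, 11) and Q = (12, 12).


P != Q, so use the chord formula.
s = (y2 - y1) / (x2 - x1) = (1) / (5) mod 13 = 8
x3 = s^2 - x1 - x2 mod 13 = 8^2 - 7 - 12 = 6
y3 = s (x1 - x3) - y1 mod 13 = 8 * (7 - 6) - 11 = 10

P + Q = (6, 10)


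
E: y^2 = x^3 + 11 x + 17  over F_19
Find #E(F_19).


For each x in F_19, count y with y^2 = x^3 + 11 x + 17 mod 19:
  x = 0: RHS = 17, y in [6, 13]  -> 2 point(s)
  x = 2: RHS = 9, y in [3, 16]  -> 2 point(s)
  x = 3: RHS = 1, y in [1, 18]  -> 2 point(s)
  x = 4: RHS = 11, y in [7, 12]  -> 2 point(s)
  x = 5: RHS = 7, y in [8, 11]  -> 2 point(s)
  x = 7: RHS = 0, y in [0]  -> 1 point(s)
  x = 8: RHS = 9, y in [3, 16]  -> 2 point(s)
  x = 9: RHS = 9, y in [3, 16]  -> 2 point(s)
  x = 10: RHS = 6, y in [5, 14]  -> 2 point(s)
  x = 11: RHS = 6, y in [5, 14]  -> 2 point(s)
  x = 13: RHS = 1, y in [1, 18]  -> 2 point(s)
  x = 15: RHS = 4, y in [2, 17]  -> 2 point(s)
  x = 17: RHS = 6, y in [5, 14]  -> 2 point(s)
  x = 18: RHS = 5, y in [9, 10]  -> 2 point(s)
Affine points: 27. Add the point at infinity: total = 28.

#E(F_19) = 28


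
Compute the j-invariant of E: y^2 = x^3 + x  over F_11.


Delta = -16(4 a^3 + 27 b^2) mod 11 = 2
-1728 * (4 a)^3 = -1728 * (4*1)^3 mod 11 = 2
j = 2 * 2^(-1) mod 11 = 1

j = 1 (mod 11)


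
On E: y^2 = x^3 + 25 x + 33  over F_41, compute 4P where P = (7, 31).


k = 4 = 100_2 (binary, LSB first: 001)
Double-and-add from P = (7, 31):
  bit 0 = 0: acc unchanged = O
  bit 1 = 0: acc unchanged = O
  bit 2 = 1: acc = O + (17, 0) = (17, 0)

4P = (17, 0)


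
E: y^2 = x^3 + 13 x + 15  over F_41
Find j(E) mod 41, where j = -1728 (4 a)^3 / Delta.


Delta = -16(4 a^3 + 27 b^2) mod 41 = 33
-1728 * (4 a)^3 = -1728 * (4*13)^3 mod 41 = 9
j = 9 * 33^(-1) mod 41 = 4

j = 4 (mod 41)


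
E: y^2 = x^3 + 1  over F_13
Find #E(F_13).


For each x in F_13, count y with y^2 = x^3 + 0 x + 1 mod 13:
  x = 0: RHS = 1, y in [1, 12]  -> 2 point(s)
  x = 2: RHS = 9, y in [3, 10]  -> 2 point(s)
  x = 4: RHS = 0, y in [0]  -> 1 point(s)
  x = 5: RHS = 9, y in [3, 10]  -> 2 point(s)
  x = 6: RHS = 9, y in [3, 10]  -> 2 point(s)
  x = 10: RHS = 0, y in [0]  -> 1 point(s)
  x = 12: RHS = 0, y in [0]  -> 1 point(s)
Affine points: 11. Add the point at infinity: total = 12.

#E(F_13) = 12


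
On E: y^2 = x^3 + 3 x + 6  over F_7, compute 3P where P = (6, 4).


k = 3 = 11_2 (binary, LSB first: 11)
Double-and-add from P = (6, 4):
  bit 0 = 1: acc = O + (6, 4) = (6, 4)
  bit 1 = 1: acc = (6, 4) + (3, 0) = (6, 3)

3P = (6, 3)


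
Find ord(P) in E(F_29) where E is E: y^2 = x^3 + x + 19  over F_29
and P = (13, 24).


Compute successive multiples of P until we hit O:
  1P = (13, 24)
  2P = (27, 26)
  3P = (5, 2)
  4P = (24, 11)
  5P = (20, 8)
  6P = (3, 7)
  7P = (4, 0)
  8P = (3, 22)
  ... (continuing to 14P)
  14P = O

ord(P) = 14


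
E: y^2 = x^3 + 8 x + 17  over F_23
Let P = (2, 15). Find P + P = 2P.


Doubling: s = (3 x1^2 + a) / (2 y1)
s = (3*2^2 + 8) / (2*15) mod 23 = 16
x3 = s^2 - 2 x1 mod 23 = 16^2 - 2*2 = 22
y3 = s (x1 - x3) - y1 mod 23 = 16 * (2 - 22) - 15 = 10

2P = (22, 10)


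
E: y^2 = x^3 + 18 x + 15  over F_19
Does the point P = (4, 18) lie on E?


Check whether y^2 = x^3 + 18 x + 15 (mod 19) for (x, y) = (4, 18).
LHS: y^2 = 18^2 mod 19 = 1
RHS: x^3 + 18 x + 15 = 4^3 + 18*4 + 15 mod 19 = 18
LHS != RHS

No, not on the curve


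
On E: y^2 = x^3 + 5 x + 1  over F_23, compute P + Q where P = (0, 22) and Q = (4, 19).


P != Q, so use the chord formula.
s = (y2 - y1) / (x2 - x1) = (20) / (4) mod 23 = 5
x3 = s^2 - x1 - x2 mod 23 = 5^2 - 0 - 4 = 21
y3 = s (x1 - x3) - y1 mod 23 = 5 * (0 - 21) - 22 = 11

P + Q = (21, 11)


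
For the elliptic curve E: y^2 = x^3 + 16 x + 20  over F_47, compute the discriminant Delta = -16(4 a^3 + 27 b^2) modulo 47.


4 a^3 + 27 b^2 = 4*16^3 + 27*20^2 = 16384 + 10800 = 27184
Delta = -16 * (27184) = -434944
Delta mod 47 = 41

Delta = 41 (mod 47)


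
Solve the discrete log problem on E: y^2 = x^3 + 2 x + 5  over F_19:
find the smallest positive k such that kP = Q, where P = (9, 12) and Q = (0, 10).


Enumerate multiples of P until we hit Q = (0, 10):
  1P = (9, 12)
  2P = (8, 18)
  3P = (0, 10)
Match found at i = 3.

k = 3


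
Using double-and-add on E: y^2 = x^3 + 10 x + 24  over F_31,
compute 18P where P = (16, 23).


k = 18 = 10010_2 (binary, LSB first: 01001)
Double-and-add from P = (16, 23):
  bit 0 = 0: acc unchanged = O
  bit 1 = 1: acc = O + (4, 29) = (4, 29)
  bit 2 = 0: acc unchanged = (4, 29)
  bit 3 = 0: acc unchanged = (4, 29)
  bit 4 = 1: acc = (4, 29) + (1, 29) = (26, 2)

18P = (26, 2)


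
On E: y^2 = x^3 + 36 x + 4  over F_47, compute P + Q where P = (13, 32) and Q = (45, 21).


P != Q, so use the chord formula.
s = (y2 - y1) / (x2 - x1) = (36) / (32) mod 47 = 7
x3 = s^2 - x1 - x2 mod 47 = 7^2 - 13 - 45 = 38
y3 = s (x1 - x3) - y1 mod 47 = 7 * (13 - 38) - 32 = 28

P + Q = (38, 28)


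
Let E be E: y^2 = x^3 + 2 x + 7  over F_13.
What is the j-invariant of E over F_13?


Delta = -16(4 a^3 + 27 b^2) mod 13 = 4
-1728 * (4 a)^3 = -1728 * (4*2)^3 mod 13 = 5
j = 5 * 4^(-1) mod 13 = 11

j = 11 (mod 13)


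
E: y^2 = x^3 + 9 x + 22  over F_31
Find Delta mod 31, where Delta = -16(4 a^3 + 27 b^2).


4 a^3 + 27 b^2 = 4*9^3 + 27*22^2 = 2916 + 13068 = 15984
Delta = -16 * (15984) = -255744
Delta mod 31 = 6

Delta = 6 (mod 31)


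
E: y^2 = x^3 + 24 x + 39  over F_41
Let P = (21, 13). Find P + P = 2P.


Doubling: s = (3 x1^2 + a) / (2 y1)
s = (3*21^2 + 24) / (2*13) mod 41 = 25
x3 = s^2 - 2 x1 mod 41 = 25^2 - 2*21 = 9
y3 = s (x1 - x3) - y1 mod 41 = 25 * (21 - 9) - 13 = 0

2P = (9, 0)


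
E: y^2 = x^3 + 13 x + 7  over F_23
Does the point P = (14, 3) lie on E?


Check whether y^2 = x^3 + 13 x + 7 (mod 23) for (x, y) = (14, 3).
LHS: y^2 = 3^2 mod 23 = 9
RHS: x^3 + 13 x + 7 = 14^3 + 13*14 + 7 mod 23 = 12
LHS != RHS

No, not on the curve


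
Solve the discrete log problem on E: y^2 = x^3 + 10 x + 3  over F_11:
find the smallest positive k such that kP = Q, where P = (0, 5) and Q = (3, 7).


Enumerate multiples of P until we hit Q = (3, 7):
  1P = (0, 5)
  2P = (1, 5)
  3P = (10, 6)
  4P = (2, 8)
  5P = (3, 7)
Match found at i = 5.

k = 5


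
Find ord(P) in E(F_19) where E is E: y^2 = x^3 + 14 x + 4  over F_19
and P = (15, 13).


Compute successive multiples of P until we hit O:
  1P = (15, 13)
  2P = (12, 0)
  3P = (15, 6)
  4P = O

ord(P) = 4


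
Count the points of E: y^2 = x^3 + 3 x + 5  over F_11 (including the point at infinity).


For each x in F_11, count y with y^2 = x^3 + 3 x + 5 mod 11:
  x = 0: RHS = 5, y in [4, 7]  -> 2 point(s)
  x = 1: RHS = 9, y in [3, 8]  -> 2 point(s)
  x = 4: RHS = 4, y in [2, 9]  -> 2 point(s)
  x = 10: RHS = 1, y in [1, 10]  -> 2 point(s)
Affine points: 8. Add the point at infinity: total = 9.

#E(F_11) = 9


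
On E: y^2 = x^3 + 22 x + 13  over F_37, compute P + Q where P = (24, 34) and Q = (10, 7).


P != Q, so use the chord formula.
s = (y2 - y1) / (x2 - x1) = (10) / (23) mod 37 = 31
x3 = s^2 - x1 - x2 mod 37 = 31^2 - 24 - 10 = 2
y3 = s (x1 - x3) - y1 mod 37 = 31 * (24 - 2) - 34 = 19

P + Q = (2, 19)


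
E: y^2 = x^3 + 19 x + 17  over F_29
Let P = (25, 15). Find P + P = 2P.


Doubling: s = (3 x1^2 + a) / (2 y1)
s = (3*25^2 + 19) / (2*15) mod 29 = 9
x3 = s^2 - 2 x1 mod 29 = 9^2 - 2*25 = 2
y3 = s (x1 - x3) - y1 mod 29 = 9 * (25 - 2) - 15 = 18

2P = (2, 18)


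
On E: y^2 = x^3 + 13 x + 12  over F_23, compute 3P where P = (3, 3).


k = 3 = 11_2 (binary, LSB first: 11)
Double-and-add from P = (3, 3):
  bit 0 = 1: acc = O + (3, 3) = (3, 3)
  bit 1 = 1: acc = (3, 3) + (18, 12) = (18, 11)

3P = (18, 11)


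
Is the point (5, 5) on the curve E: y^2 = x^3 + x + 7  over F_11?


Check whether y^2 = x^3 + 1 x + 7 (mod 11) for (x, y) = (5, 5).
LHS: y^2 = 5^2 mod 11 = 3
RHS: x^3 + 1 x + 7 = 5^3 + 1*5 + 7 mod 11 = 5
LHS != RHS

No, not on the curve


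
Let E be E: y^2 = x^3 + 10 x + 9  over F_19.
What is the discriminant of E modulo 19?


4 a^3 + 27 b^2 = 4*10^3 + 27*9^2 = 4000 + 2187 = 6187
Delta = -16 * (6187) = -98992
Delta mod 19 = 17

Delta = 17 (mod 19)


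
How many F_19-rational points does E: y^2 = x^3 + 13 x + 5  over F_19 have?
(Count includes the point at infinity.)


For each x in F_19, count y with y^2 = x^3 + 13 x + 5 mod 19:
  x = 0: RHS = 5, y in [9, 10]  -> 2 point(s)
  x = 1: RHS = 0, y in [0]  -> 1 point(s)
  x = 2: RHS = 1, y in [1, 18]  -> 2 point(s)
  x = 4: RHS = 7, y in [8, 11]  -> 2 point(s)
  x = 5: RHS = 5, y in [9, 10]  -> 2 point(s)
  x = 11: RHS = 16, y in [4, 15]  -> 2 point(s)
  x = 14: RHS = 5, y in [9, 10]  -> 2 point(s)
  x = 17: RHS = 9, y in [3, 16]  -> 2 point(s)
Affine points: 15. Add the point at infinity: total = 16.

#E(F_19) = 16


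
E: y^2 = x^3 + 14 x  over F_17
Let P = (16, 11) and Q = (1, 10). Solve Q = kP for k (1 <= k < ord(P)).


Enumerate multiples of P until we hit Q = (1, 10):
  1P = (16, 11)
  2P = (2, 6)
  3P = (15, 10)
  4P = (4, 1)
  5P = (1, 10)
Match found at i = 5.

k = 5


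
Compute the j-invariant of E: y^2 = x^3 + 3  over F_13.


Delta = -16(4 a^3 + 27 b^2) mod 13 = 12
-1728 * (4 a)^3 = -1728 * (4*0)^3 mod 13 = 0
j = 0 * 12^(-1) mod 13 = 0

j = 0 (mod 13)


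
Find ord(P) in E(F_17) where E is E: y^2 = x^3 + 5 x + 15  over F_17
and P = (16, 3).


Compute successive multiples of P until we hit O:
  1P = (16, 3)
  2P = (0, 7)
  3P = (0, 10)
  4P = (16, 14)
  5P = O

ord(P) = 5


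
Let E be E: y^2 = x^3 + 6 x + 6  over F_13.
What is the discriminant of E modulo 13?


4 a^3 + 27 b^2 = 4*6^3 + 27*6^2 = 864 + 972 = 1836
Delta = -16 * (1836) = -29376
Delta mod 13 = 4

Delta = 4 (mod 13)


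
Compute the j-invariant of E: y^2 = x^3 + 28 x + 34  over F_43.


Delta = -16(4 a^3 + 27 b^2) mod 43 = 21
-1728 * (4 a)^3 = -1728 * (4*28)^3 mod 43 = 2
j = 2 * 21^(-1) mod 43 = 39

j = 39 (mod 43)


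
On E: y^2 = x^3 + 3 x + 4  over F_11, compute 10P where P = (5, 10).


k = 10 = 1010_2 (binary, LSB first: 0101)
Double-and-add from P = (5, 10):
  bit 0 = 0: acc unchanged = O
  bit 1 = 1: acc = O + (4, 6) = (4, 6)
  bit 2 = 0: acc unchanged = (4, 6)
  bit 3 = 1: acc = (4, 6) + (0, 2) = (8, 1)

10P = (8, 1)


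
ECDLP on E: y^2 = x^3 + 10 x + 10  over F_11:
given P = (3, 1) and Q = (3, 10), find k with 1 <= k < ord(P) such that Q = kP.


Enumerate multiples of P until we hit Q = (3, 10):
  1P = (3, 1)
  2P = (9, 9)
  3P = (2, 4)
  4P = (4, 2)
  5P = (5, 8)
  6P = (7, 7)
  7P = (6, 0)
  8P = (7, 4)
  9P = (5, 3)
  10P = (4, 9)
  11P = (2, 7)
  12P = (9, 2)
  13P = (3, 10)
Match found at i = 13.

k = 13


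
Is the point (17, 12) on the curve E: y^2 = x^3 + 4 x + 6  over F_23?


Check whether y^2 = x^3 + 4 x + 6 (mod 23) for (x, y) = (17, 12).
LHS: y^2 = 12^2 mod 23 = 6
RHS: x^3 + 4 x + 6 = 17^3 + 4*17 + 6 mod 23 = 19
LHS != RHS

No, not on the curve


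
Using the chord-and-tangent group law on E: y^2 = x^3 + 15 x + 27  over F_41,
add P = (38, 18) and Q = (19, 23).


P != Q, so use the chord formula.
s = (y2 - y1) / (x2 - x1) = (5) / (22) mod 41 = 17
x3 = s^2 - x1 - x2 mod 41 = 17^2 - 38 - 19 = 27
y3 = s (x1 - x3) - y1 mod 41 = 17 * (38 - 27) - 18 = 5

P + Q = (27, 5)


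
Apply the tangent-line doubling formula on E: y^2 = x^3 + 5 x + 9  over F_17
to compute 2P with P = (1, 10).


Doubling: s = (3 x1^2 + a) / (2 y1)
s = (3*1^2 + 5) / (2*10) mod 17 = 14
x3 = s^2 - 2 x1 mod 17 = 14^2 - 2*1 = 7
y3 = s (x1 - x3) - y1 mod 17 = 14 * (1 - 7) - 10 = 8

2P = (7, 8)


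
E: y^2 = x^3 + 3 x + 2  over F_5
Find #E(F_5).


For each x in F_5, count y with y^2 = x^3 + 3 x + 2 mod 5:
  x = 1: RHS = 1, y in [1, 4]  -> 2 point(s)
  x = 2: RHS = 1, y in [1, 4]  -> 2 point(s)
Affine points: 4. Add the point at infinity: total = 5.

#E(F_5) = 5


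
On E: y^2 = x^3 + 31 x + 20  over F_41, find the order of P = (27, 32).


Compute successive multiples of P until we hit O:
  1P = (27, 32)
  2P = (24, 22)
  3P = (33, 30)
  4P = (13, 18)
  5P = (2, 34)
  6P = (37, 18)
  7P = (38, 8)
  8P = (16, 26)
  ... (continuing to 32P)
  32P = O

ord(P) = 32


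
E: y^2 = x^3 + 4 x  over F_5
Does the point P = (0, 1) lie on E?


Check whether y^2 = x^3 + 4 x + 0 (mod 5) for (x, y) = (0, 1).
LHS: y^2 = 1^2 mod 5 = 1
RHS: x^3 + 4 x + 0 = 0^3 + 4*0 + 0 mod 5 = 0
LHS != RHS

No, not on the curve


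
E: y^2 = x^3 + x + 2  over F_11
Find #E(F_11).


For each x in F_11, count y with y^2 = x^3 + 1 x + 2 mod 11:
  x = 1: RHS = 4, y in [2, 9]  -> 2 point(s)
  x = 2: RHS = 1, y in [1, 10]  -> 2 point(s)
  x = 4: RHS = 4, y in [2, 9]  -> 2 point(s)
  x = 5: RHS = 0, y in [0]  -> 1 point(s)
  x = 6: RHS = 4, y in [2, 9]  -> 2 point(s)
  x = 7: RHS = 0, y in [0]  -> 1 point(s)
  x = 8: RHS = 5, y in [4, 7]  -> 2 point(s)
  x = 9: RHS = 3, y in [5, 6]  -> 2 point(s)
  x = 10: RHS = 0, y in [0]  -> 1 point(s)
Affine points: 15. Add the point at infinity: total = 16.

#E(F_11) = 16


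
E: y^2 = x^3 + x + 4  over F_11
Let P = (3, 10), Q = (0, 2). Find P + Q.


P != Q, so use the chord formula.
s = (y2 - y1) / (x2 - x1) = (3) / (8) mod 11 = 10
x3 = s^2 - x1 - x2 mod 11 = 10^2 - 3 - 0 = 9
y3 = s (x1 - x3) - y1 mod 11 = 10 * (3 - 9) - 10 = 7

P + Q = (9, 7)


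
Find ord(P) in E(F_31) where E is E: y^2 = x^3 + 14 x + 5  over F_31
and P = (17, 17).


Compute successive multiples of P until we hit O:
  1P = (17, 17)
  2P = (2, 17)
  3P = (12, 14)
  4P = (16, 27)
  5P = (5, 18)
  6P = (23, 30)
  7P = (0, 25)
  8P = (8, 28)
  ... (continuing to 18P)
  18P = O

ord(P) = 18


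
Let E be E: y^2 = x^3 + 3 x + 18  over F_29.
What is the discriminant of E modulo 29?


4 a^3 + 27 b^2 = 4*3^3 + 27*18^2 = 108 + 8748 = 8856
Delta = -16 * (8856) = -141696
Delta mod 29 = 27

Delta = 27 (mod 29)


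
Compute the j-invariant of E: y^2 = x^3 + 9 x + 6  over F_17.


Delta = -16(4 a^3 + 27 b^2) mod 17 = 12
-1728 * (4 a)^3 = -1728 * (4*9)^3 mod 17 = 14
j = 14 * 12^(-1) mod 17 = 4

j = 4 (mod 17)


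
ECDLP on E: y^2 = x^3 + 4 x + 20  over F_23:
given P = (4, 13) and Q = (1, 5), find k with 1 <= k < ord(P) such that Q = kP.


Enumerate multiples of P until we hit Q = (1, 5):
  1P = (4, 13)
  2P = (19, 3)
  3P = (3, 17)
  4P = (9, 7)
  5P = (5, 2)
  6P = (20, 2)
  7P = (1, 18)
  8P = (8, 9)
  9P = (12, 18)
  10P = (2, 17)
  11P = (21, 21)
  12P = (10, 18)
  13P = (18, 6)
  14P = (7, 0)
  15P = (18, 17)
  16P = (10, 5)
  17P = (21, 2)
  18P = (2, 6)
  19P = (12, 5)
  20P = (8, 14)
  21P = (1, 5)
Match found at i = 21.

k = 21


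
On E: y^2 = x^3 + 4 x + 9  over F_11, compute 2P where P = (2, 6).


Doubling: s = (3 x1^2 + a) / (2 y1)
s = (3*2^2 + 4) / (2*6) mod 11 = 5
x3 = s^2 - 2 x1 mod 11 = 5^2 - 2*2 = 10
y3 = s (x1 - x3) - y1 mod 11 = 5 * (2 - 10) - 6 = 9

2P = (10, 9)


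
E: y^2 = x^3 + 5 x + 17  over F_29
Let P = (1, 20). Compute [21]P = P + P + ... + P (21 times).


k = 21 = 10101_2 (binary, LSB first: 10101)
Double-and-add from P = (1, 20):
  bit 0 = 1: acc = O + (1, 20) = (1, 20)
  bit 1 = 0: acc unchanged = (1, 20)
  bit 2 = 1: acc = (1, 20) + (10, 9) = (22, 25)
  bit 3 = 0: acc unchanged = (22, 25)
  bit 4 = 1: acc = (22, 25) + (21, 25) = (15, 4)

21P = (15, 4)


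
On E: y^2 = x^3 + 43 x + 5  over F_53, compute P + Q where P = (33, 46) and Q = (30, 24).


P != Q, so use the chord formula.
s = (y2 - y1) / (x2 - x1) = (31) / (50) mod 53 = 25
x3 = s^2 - x1 - x2 mod 53 = 25^2 - 33 - 30 = 32
y3 = s (x1 - x3) - y1 mod 53 = 25 * (33 - 32) - 46 = 32

P + Q = (32, 32)


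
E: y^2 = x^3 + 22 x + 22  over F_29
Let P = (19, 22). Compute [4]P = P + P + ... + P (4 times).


k = 4 = 100_2 (binary, LSB first: 001)
Double-and-add from P = (19, 22):
  bit 0 = 0: acc unchanged = O
  bit 1 = 0: acc unchanged = O
  bit 2 = 1: acc = O + (5, 5) = (5, 5)

4P = (5, 5)


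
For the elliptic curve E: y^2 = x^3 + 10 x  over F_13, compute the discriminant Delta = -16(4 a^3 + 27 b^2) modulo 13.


4 a^3 + 27 b^2 = 4*10^3 + 27*0^2 = 4000 + 0 = 4000
Delta = -16 * (4000) = -64000
Delta mod 13 = 12

Delta = 12 (mod 13)


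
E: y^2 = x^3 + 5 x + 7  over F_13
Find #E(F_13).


For each x in F_13, count y with y^2 = x^3 + 5 x + 7 mod 13:
  x = 1: RHS = 0, y in [0]  -> 1 point(s)
  x = 2: RHS = 12, y in [5, 8]  -> 2 point(s)
  x = 3: RHS = 10, y in [6, 7]  -> 2 point(s)
  x = 4: RHS = 0, y in [0]  -> 1 point(s)
  x = 5: RHS = 1, y in [1, 12]  -> 2 point(s)
  x = 8: RHS = 0, y in [0]  -> 1 point(s)
  x = 9: RHS = 1, y in [1, 12]  -> 2 point(s)
  x = 10: RHS = 4, y in [2, 11]  -> 2 point(s)
  x = 12: RHS = 1, y in [1, 12]  -> 2 point(s)
Affine points: 15. Add the point at infinity: total = 16.

#E(F_13) = 16


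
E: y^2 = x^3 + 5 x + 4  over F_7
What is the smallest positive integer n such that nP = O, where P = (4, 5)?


Compute successive multiples of P until we hit O:
  1P = (4, 5)
  2P = (0, 5)
  3P = (3, 2)
  4P = (2, 1)
  5P = (5, 0)
  6P = (2, 6)
  7P = (3, 5)
  8P = (0, 2)
  ... (continuing to 10P)
  10P = O

ord(P) = 10


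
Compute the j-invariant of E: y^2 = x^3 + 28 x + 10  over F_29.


Delta = -16(4 a^3 + 27 b^2) mod 29 = 16
-1728 * (4 a)^3 = -1728 * (4*28)^3 mod 29 = 15
j = 15 * 16^(-1) mod 29 = 10

j = 10 (mod 29)


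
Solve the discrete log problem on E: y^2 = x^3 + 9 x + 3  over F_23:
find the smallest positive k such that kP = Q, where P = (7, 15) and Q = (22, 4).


Enumerate multiples of P until we hit Q = (22, 4):
  1P = (7, 15)
  2P = (2, 11)
  3P = (22, 19)
  4P = (0, 16)
  5P = (1, 17)
  6P = (10, 9)
  7P = (10, 14)
  8P = (1, 6)
  9P = (0, 7)
  10P = (22, 4)
Match found at i = 10.

k = 10


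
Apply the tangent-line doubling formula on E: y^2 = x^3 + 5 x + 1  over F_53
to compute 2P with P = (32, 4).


Doubling: s = (3 x1^2 + a) / (2 y1)
s = (3*32^2 + 5) / (2*4) mod 53 = 7
x3 = s^2 - 2 x1 mod 53 = 7^2 - 2*32 = 38
y3 = s (x1 - x3) - y1 mod 53 = 7 * (32 - 38) - 4 = 7

2P = (38, 7)


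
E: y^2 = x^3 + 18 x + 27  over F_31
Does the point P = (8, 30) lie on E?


Check whether y^2 = x^3 + 18 x + 27 (mod 31) for (x, y) = (8, 30).
LHS: y^2 = 30^2 mod 31 = 1
RHS: x^3 + 18 x + 27 = 8^3 + 18*8 + 27 mod 31 = 1
LHS = RHS

Yes, on the curve


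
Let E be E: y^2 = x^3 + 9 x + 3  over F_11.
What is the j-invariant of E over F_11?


Delta = -16(4 a^3 + 27 b^2) mod 11 = 1
-1728 * (4 a)^3 = -1728 * (4*9)^3 mod 11 = 6
j = 6 * 1^(-1) mod 11 = 6

j = 6 (mod 11)


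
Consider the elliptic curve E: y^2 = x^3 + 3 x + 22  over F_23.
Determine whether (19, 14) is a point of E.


Check whether y^2 = x^3 + 3 x + 22 (mod 23) for (x, y) = (19, 14).
LHS: y^2 = 14^2 mod 23 = 12
RHS: x^3 + 3 x + 22 = 19^3 + 3*19 + 22 mod 23 = 15
LHS != RHS

No, not on the curve


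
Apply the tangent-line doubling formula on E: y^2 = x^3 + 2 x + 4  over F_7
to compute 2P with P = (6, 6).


Doubling: s = (3 x1^2 + a) / (2 y1)
s = (3*6^2 + 2) / (2*6) mod 7 = 1
x3 = s^2 - 2 x1 mod 7 = 1^2 - 2*6 = 3
y3 = s (x1 - x3) - y1 mod 7 = 1 * (6 - 3) - 6 = 4

2P = (3, 4)


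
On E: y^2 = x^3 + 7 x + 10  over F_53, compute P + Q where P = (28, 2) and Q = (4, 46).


P != Q, so use the chord formula.
s = (y2 - y1) / (x2 - x1) = (44) / (29) mod 53 = 7
x3 = s^2 - x1 - x2 mod 53 = 7^2 - 28 - 4 = 17
y3 = s (x1 - x3) - y1 mod 53 = 7 * (28 - 17) - 2 = 22

P + Q = (17, 22)


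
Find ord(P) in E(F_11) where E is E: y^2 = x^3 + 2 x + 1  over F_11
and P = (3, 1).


Compute successive multiples of P until we hit O:
  1P = (3, 1)
  2P = (9, 0)
  3P = (3, 10)
  4P = O

ord(P) = 4


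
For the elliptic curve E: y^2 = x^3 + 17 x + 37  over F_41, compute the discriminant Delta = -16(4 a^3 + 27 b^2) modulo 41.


4 a^3 + 27 b^2 = 4*17^3 + 27*37^2 = 19652 + 36963 = 56615
Delta = -16 * (56615) = -905840
Delta mod 41 = 14

Delta = 14 (mod 41)


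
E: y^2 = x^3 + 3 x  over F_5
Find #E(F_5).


For each x in F_5, count y with y^2 = x^3 + 3 x + 0 mod 5:
  x = 0: RHS = 0, y in [0]  -> 1 point(s)
  x = 1: RHS = 4, y in [2, 3]  -> 2 point(s)
  x = 2: RHS = 4, y in [2, 3]  -> 2 point(s)
  x = 3: RHS = 1, y in [1, 4]  -> 2 point(s)
  x = 4: RHS = 1, y in [1, 4]  -> 2 point(s)
Affine points: 9. Add the point at infinity: total = 10.

#E(F_5) = 10


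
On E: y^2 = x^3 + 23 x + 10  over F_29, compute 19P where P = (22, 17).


k = 19 = 10011_2 (binary, LSB first: 11001)
Double-and-add from P = (22, 17):
  bit 0 = 1: acc = O + (22, 17) = (22, 17)
  bit 1 = 1: acc = (22, 17) + (10, 14) = (17, 6)
  bit 2 = 0: acc unchanged = (17, 6)
  bit 3 = 0: acc unchanged = (17, 6)
  bit 4 = 1: acc = (17, 6) + (12, 10) = (25, 12)

19P = (25, 12)


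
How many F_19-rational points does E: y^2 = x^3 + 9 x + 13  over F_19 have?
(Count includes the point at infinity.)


For each x in F_19, count y with y^2 = x^3 + 9 x + 13 mod 19:
  x = 1: RHS = 4, y in [2, 17]  -> 2 point(s)
  x = 2: RHS = 1, y in [1, 18]  -> 2 point(s)
  x = 6: RHS = 17, y in [6, 13]  -> 2 point(s)
  x = 7: RHS = 1, y in [1, 18]  -> 2 point(s)
  x = 9: RHS = 6, y in [5, 14]  -> 2 point(s)
  x = 10: RHS = 1, y in [1, 18]  -> 2 point(s)
  x = 12: RHS = 6, y in [5, 14]  -> 2 point(s)
  x = 13: RHS = 9, y in [3, 16]  -> 2 point(s)
  x = 16: RHS = 16, y in [4, 15]  -> 2 point(s)
  x = 17: RHS = 6, y in [5, 14]  -> 2 point(s)
Affine points: 20. Add the point at infinity: total = 21.

#E(F_19) = 21


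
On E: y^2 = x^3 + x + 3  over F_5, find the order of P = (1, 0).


Compute successive multiples of P until we hit O:
  1P = (1, 0)
  2P = O

ord(P) = 2


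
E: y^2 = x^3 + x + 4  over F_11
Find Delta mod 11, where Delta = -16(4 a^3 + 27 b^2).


4 a^3 + 27 b^2 = 4*1^3 + 27*4^2 = 4 + 432 = 436
Delta = -16 * (436) = -6976
Delta mod 11 = 9

Delta = 9 (mod 11)
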